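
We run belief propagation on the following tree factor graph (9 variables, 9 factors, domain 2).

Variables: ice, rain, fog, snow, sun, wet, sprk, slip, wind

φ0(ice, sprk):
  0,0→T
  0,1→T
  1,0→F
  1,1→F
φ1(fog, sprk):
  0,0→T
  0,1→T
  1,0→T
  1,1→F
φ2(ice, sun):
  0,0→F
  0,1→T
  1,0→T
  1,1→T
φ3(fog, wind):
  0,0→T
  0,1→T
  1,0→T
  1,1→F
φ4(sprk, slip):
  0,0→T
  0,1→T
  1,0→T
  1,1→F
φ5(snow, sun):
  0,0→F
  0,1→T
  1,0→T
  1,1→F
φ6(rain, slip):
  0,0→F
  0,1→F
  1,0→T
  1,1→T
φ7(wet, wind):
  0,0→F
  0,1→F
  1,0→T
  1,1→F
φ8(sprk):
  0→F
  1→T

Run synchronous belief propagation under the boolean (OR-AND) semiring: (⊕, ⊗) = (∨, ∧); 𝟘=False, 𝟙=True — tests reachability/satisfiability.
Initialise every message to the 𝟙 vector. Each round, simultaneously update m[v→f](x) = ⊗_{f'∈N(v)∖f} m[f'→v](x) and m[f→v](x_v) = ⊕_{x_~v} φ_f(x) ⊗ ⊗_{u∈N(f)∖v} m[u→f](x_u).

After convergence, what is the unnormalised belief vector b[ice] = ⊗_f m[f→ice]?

init: all messages = 𝟙 over 2 values
r1 m[φ0→ice] = [T, F]
r1 m[φ0→sprk] = [T, T]
r1 m[φ1→fog] = [T, T]
r1 m[φ1→sprk] = [T, T]
r1 m[φ2→ice] = [T, T]
r1 m[φ2→sun] = [T, T]
r1 m[φ3→fog] = [T, T]
r1 m[φ3→wind] = [T, T]
r1 m[φ4→sprk] = [T, T]
r1 m[φ4→slip] = [T, T]
r1 m[φ5→snow] = [T, T]
r1 m[φ5→sun] = [T, T]
r1 m[φ6→rain] = [F, T]
r1 m[φ6→slip] = [T, T]
r1 m[φ7→wet] = [F, T]
r1 m[φ7→wind] = [T, F]
r1 m[φ8→sprk] = [F, T]
r1 m[ice→φ0] = [T, T]
r1 m[ice→φ2] = [T, T]
r1 m[rain→φ6] = [T, T]
r1 m[fog→φ1] = [T, T]
r1 m[fog→φ3] = [T, T]
r1 m[snow→φ5] = [T, T]
r1 m[sun→φ2] = [T, T]
r1 m[sun→φ5] = [T, T]
r1 m[wet→φ7] = [T, T]
r1 m[sprk→φ0] = [T, T]
r1 m[sprk→φ1] = [T, T]
r1 m[sprk→φ4] = [T, T]
r1 m[sprk→φ8] = [T, T]
r1 m[slip→φ4] = [T, T]
r1 m[slip→φ6] = [T, T]
r1 m[wind→φ3] = [T, T]
r1 m[wind→φ7] = [T, T]
r2 m[φ0→ice] = [T, F]
r2 m[φ0→sprk] = [T, T]
r2 m[φ1→fog] = [T, T]
r2 m[φ1→sprk] = [T, T]
r2 m[φ2→ice] = [T, T]
r2 m[φ2→sun] = [T, T]
r2 m[φ3→fog] = [T, T]
r2 m[φ3→wind] = [T, T]
r2 m[φ4→sprk] = [T, T]
r2 m[φ4→slip] = [T, T]
r2 m[φ5→snow] = [T, T]
r2 m[φ5→sun] = [T, T]
r2 m[φ6→rain] = [F, T]
r2 m[φ6→slip] = [T, T]
r2 m[φ7→wet] = [F, T]
r2 m[φ7→wind] = [T, F]
r2 m[φ8→sprk] = [F, T]
r2 m[ice→φ0] = [T, T]
r2 m[ice→φ2] = [T, F]
r2 m[rain→φ6] = [T, T]
r2 m[fog→φ1] = [T, T]
r2 m[fog→φ3] = [T, T]
r2 m[snow→φ5] = [T, T]
r2 m[sun→φ2] = [T, T]
r2 m[sun→φ5] = [T, T]
r2 m[wet→φ7] = [T, T]
r2 m[sprk→φ0] = [F, T]
r2 m[sprk→φ1] = [F, T]
r2 m[sprk→φ4] = [F, T]
r2 m[sprk→φ8] = [T, T]
r2 m[slip→φ4] = [T, T]
r2 m[slip→φ6] = [T, T]
r2 m[wind→φ3] = [T, F]
r2 m[wind→φ7] = [T, T]
r3 m[φ0→ice] = [T, F]
r3 m[φ0→sprk] = [T, T]
r3 m[φ1→fog] = [T, F]
r3 m[φ1→sprk] = [T, T]
r3 m[φ2→ice] = [T, T]
r3 m[φ2→sun] = [F, T]
r3 m[φ3→fog] = [T, T]
r3 m[φ3→wind] = [T, T]
r3 m[φ4→sprk] = [T, T]
r3 m[φ4→slip] = [T, F]
r3 m[φ5→snow] = [T, T]
r3 m[φ5→sun] = [T, T]
r3 m[φ6→rain] = [F, T]
r3 m[φ6→slip] = [T, T]
r3 m[φ7→wet] = [F, T]
r3 m[φ7→wind] = [T, F]
r3 m[φ8→sprk] = [F, T]
r3 m[ice→φ0] = [T, T]
r3 m[ice→φ2] = [T, F]
r3 m[rain→φ6] = [T, T]
r3 m[fog→φ1] = [T, T]
r3 m[fog→φ3] = [T, T]
r3 m[snow→φ5] = [T, T]
r3 m[sun→φ2] = [T, T]
r3 m[sun→φ5] = [T, T]
r3 m[wet→φ7] = [T, T]
r3 m[sprk→φ0] = [F, T]
r3 m[sprk→φ1] = [F, T]
r3 m[sprk→φ4] = [F, T]
r3 m[sprk→φ8] = [T, T]
r3 m[slip→φ4] = [T, T]
r3 m[slip→φ6] = [T, T]
r3 m[wind→φ3] = [T, F]
r3 m[wind→φ7] = [T, T]
r4 m[φ0→ice] = [T, F]
r4 m[φ0→sprk] = [T, T]
r4 m[φ1→fog] = [T, F]
r4 m[φ1→sprk] = [T, T]
r4 m[φ2→ice] = [T, T]
r4 m[φ2→sun] = [F, T]
r4 m[φ3→fog] = [T, T]
r4 m[φ3→wind] = [T, T]
r4 m[φ4→sprk] = [T, T]
r4 m[φ4→slip] = [T, F]
r4 m[φ5→snow] = [T, T]
r4 m[φ5→sun] = [T, T]
r4 m[φ6→rain] = [F, T]
r4 m[φ6→slip] = [T, T]
r4 m[φ7→wet] = [F, T]
r4 m[φ7→wind] = [T, F]
r4 m[φ8→sprk] = [F, T]
r4 m[ice→φ0] = [T, T]
r4 m[ice→φ2] = [T, F]
r4 m[rain→φ6] = [T, T]
r4 m[fog→φ1] = [T, T]
r4 m[fog→φ3] = [T, F]
r4 m[snow→φ5] = [T, T]
r4 m[sun→φ2] = [T, T]
r4 m[sun→φ5] = [F, T]
r4 m[wet→φ7] = [T, T]
r4 m[sprk→φ0] = [F, T]
r4 m[sprk→φ1] = [F, T]
r4 m[sprk→φ4] = [F, T]
r4 m[sprk→φ8] = [T, T]
r4 m[slip→φ4] = [T, T]
r4 m[slip→φ6] = [T, F]
r4 m[wind→φ3] = [T, F]
r4 m[wind→φ7] = [T, T]
r5 m[φ0→ice] = [T, F]
r5 m[φ0→sprk] = [T, T]
r5 m[φ1→fog] = [T, F]
r5 m[φ1→sprk] = [T, T]
r5 m[φ2→ice] = [T, T]
r5 m[φ2→sun] = [F, T]
r5 m[φ3→fog] = [T, T]
r5 m[φ3→wind] = [T, T]
r5 m[φ4→sprk] = [T, T]
r5 m[φ4→slip] = [T, F]
r5 m[φ5→snow] = [T, F]
r5 m[φ5→sun] = [T, T]
r5 m[φ6→rain] = [F, T]
r5 m[φ6→slip] = [T, T]
r5 m[φ7→wet] = [F, T]
r5 m[φ7→wind] = [T, F]
r5 m[φ8→sprk] = [F, T]
r5 m[ice→φ0] = [T, T]
r5 m[ice→φ2] = [T, F]
r5 m[rain→φ6] = [T, T]
r5 m[fog→φ1] = [T, T]
r5 m[fog→φ3] = [T, F]
r5 m[snow→φ5] = [T, T]
r5 m[sun→φ2] = [T, T]
r5 m[sun→φ5] = [F, T]
r5 m[wet→φ7] = [T, T]
r5 m[sprk→φ0] = [F, T]
r5 m[sprk→φ1] = [F, T]
r5 m[sprk→φ4] = [F, T]
r5 m[sprk→φ8] = [T, T]
r5 m[slip→φ4] = [T, T]
r5 m[slip→φ6] = [T, F]
r5 m[wind→φ3] = [T, F]
r5 m[wind→φ7] = [T, T]
r6 m[φ0→ice] = [T, F]
r6 m[φ0→sprk] = [T, T]
r6 m[φ1→fog] = [T, F]
r6 m[φ1→sprk] = [T, T]
r6 m[φ2→ice] = [T, T]
r6 m[φ2→sun] = [F, T]
r6 m[φ3→fog] = [T, T]
r6 m[φ3→wind] = [T, T]
r6 m[φ4→sprk] = [T, T]
r6 m[φ4→slip] = [T, F]
r6 m[φ5→snow] = [T, F]
r6 m[φ5→sun] = [T, T]
r6 m[φ6→rain] = [F, T]
r6 m[φ6→slip] = [T, T]
r6 m[φ7→wet] = [F, T]
r6 m[φ7→wind] = [T, F]
r6 m[φ8→sprk] = [F, T]
r6 m[ice→φ0] = [T, T]
r6 m[ice→φ2] = [T, F]
r6 m[rain→φ6] = [T, T]
r6 m[fog→φ1] = [T, T]
r6 m[fog→φ3] = [T, F]
r6 m[snow→φ5] = [T, T]
r6 m[sun→φ2] = [T, T]
r6 m[sun→φ5] = [F, T]
r6 m[wet→φ7] = [T, T]
r6 m[sprk→φ0] = [F, T]
r6 m[sprk→φ1] = [F, T]
r6 m[sprk→φ4] = [F, T]
r6 m[sprk→φ8] = [T, T]
r6 m[slip→φ4] = [T, T]
r6 m[slip→φ6] = [T, F]
r6 m[wind→φ3] = [T, F]
r6 m[wind→φ7] = [T, T]
fixed point reached at round 6
b[ice] = ⊗ incoming = [T, F]

b[ice] = [T, F]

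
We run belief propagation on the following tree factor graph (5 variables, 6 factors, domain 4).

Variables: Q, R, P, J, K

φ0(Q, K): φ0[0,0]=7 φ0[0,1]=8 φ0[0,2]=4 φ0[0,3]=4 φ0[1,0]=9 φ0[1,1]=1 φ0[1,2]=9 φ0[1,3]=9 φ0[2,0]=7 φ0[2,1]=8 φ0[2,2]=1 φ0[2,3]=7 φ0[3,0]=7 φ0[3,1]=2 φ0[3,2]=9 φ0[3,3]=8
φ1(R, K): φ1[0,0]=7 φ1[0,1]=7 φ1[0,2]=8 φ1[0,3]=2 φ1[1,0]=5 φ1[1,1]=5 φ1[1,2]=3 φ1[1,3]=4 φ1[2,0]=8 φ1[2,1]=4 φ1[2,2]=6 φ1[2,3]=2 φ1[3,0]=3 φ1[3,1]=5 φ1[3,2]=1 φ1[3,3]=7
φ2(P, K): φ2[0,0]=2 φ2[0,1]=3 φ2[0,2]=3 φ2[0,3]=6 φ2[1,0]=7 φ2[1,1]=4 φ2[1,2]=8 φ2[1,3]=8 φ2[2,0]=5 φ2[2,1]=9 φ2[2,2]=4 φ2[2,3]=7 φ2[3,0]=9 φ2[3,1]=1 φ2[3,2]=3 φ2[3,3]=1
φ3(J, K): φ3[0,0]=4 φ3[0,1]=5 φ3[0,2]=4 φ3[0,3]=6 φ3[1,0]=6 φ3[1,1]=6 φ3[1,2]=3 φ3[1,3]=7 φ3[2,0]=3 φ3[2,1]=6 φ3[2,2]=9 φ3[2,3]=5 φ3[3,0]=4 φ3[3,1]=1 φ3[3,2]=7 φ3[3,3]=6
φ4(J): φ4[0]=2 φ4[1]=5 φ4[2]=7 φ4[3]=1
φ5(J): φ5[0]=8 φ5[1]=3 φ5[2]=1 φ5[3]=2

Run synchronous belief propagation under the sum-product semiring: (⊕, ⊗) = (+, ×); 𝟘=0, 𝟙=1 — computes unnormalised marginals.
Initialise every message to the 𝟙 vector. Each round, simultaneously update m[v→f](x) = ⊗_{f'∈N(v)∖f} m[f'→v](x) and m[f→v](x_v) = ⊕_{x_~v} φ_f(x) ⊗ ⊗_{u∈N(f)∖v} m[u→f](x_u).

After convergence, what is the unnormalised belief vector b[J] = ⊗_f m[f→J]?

init: all messages = 𝟙 over 4 values
r1 m[φ0→Q] = [23, 28, 23, 26]
r1 m[φ0→K] = [30, 19, 23, 28]
r1 m[φ1→R] = [24, 17, 20, 16]
r1 m[φ1→K] = [23, 21, 18, 15]
r1 m[φ2→P] = [14, 27, 25, 14]
r1 m[φ2→K] = [23, 17, 18, 22]
r1 m[φ3→J] = [19, 22, 23, 18]
r1 m[φ3→K] = [17, 18, 23, 24]
r1 m[φ4→J] = [2, 5, 7, 1]
r1 m[φ5→J] = [8, 3, 1, 2]
r1 m[Q→φ0] = [1, 1, 1, 1]
r1 m[R→φ1] = [1, 1, 1, 1]
r1 m[P→φ2] = [1, 1, 1, 1]
r1 m[J→φ3] = [1, 1, 1, 1]
r1 m[J→φ4] = [1, 1, 1, 1]
r1 m[J→φ5] = [1, 1, 1, 1]
r1 m[K→φ0] = [1, 1, 1, 1]
r1 m[K→φ1] = [1, 1, 1, 1]
r1 m[K→φ2] = [1, 1, 1, 1]
r1 m[K→φ3] = [1, 1, 1, 1]
r2 m[φ0→Q] = [23, 28, 23, 26]
r2 m[φ0→K] = [30, 19, 23, 28]
r2 m[φ1→R] = [24, 17, 20, 16]
r2 m[φ1→K] = [23, 21, 18, 15]
r2 m[φ2→P] = [14, 27, 25, 14]
r2 m[φ2→K] = [23, 17, 18, 22]
r2 m[φ3→J] = [19, 22, 23, 18]
r2 m[φ3→K] = [17, 18, 23, 24]
r2 m[φ4→J] = [2, 5, 7, 1]
r2 m[φ5→J] = [8, 3, 1, 2]
r2 m[Q→φ0] = [1, 1, 1, 1]
r2 m[R→φ1] = [1, 1, 1, 1]
r2 m[P→φ2] = [1, 1, 1, 1]
r2 m[J→φ3] = [16, 15, 7, 2]
r2 m[J→φ4] = [152, 66, 23, 36]
r2 m[J→φ5] = [38, 110, 161, 18]
r2 m[K→φ0] = [8993, 6426, 7452, 7920]
r2 m[K→φ1] = [11730, 5814, 9522, 14784]
r2 m[K→φ2] = [11730, 7182, 9522, 10080]
r2 m[K→φ3] = [15870, 6783, 7452, 9240]
r3 m[φ0→Q] = [175847, 225711, 177251, 206231]
r3 m[φ0→K] = [30, 19, 23, 28]
r3 m[φ1→R] = [228552, 175422, 203796, 177270]
r3 m[φ1→K] = [23, 21, 18, 15]
r3 m[φ2→P] = [134052, 267654, 231936, 151398]
r3 m[φ2→K] = [23, 17, 18, 22]
r3 m[φ3→J] = [182643, 222954, 201576, 177867]
r3 m[φ3→K] = [183, 214, 186, 248]
r3 m[φ4→J] = [2, 5, 7, 1]
r3 m[φ5→J] = [8, 3, 1, 2]
r3 m[Q→φ0] = [1, 1, 1, 1]
r3 m[R→φ1] = [1, 1, 1, 1]
r3 m[P→φ2] = [1, 1, 1, 1]
r3 m[J→φ3] = [16, 15, 7, 2]
r3 m[J→φ4] = [152, 66, 23, 36]
r3 m[J→φ5] = [38, 110, 161, 18]
r3 m[K→φ0] = [8993, 6426, 7452, 7920]
r3 m[K→φ1] = [11730, 5814, 9522, 14784]
r3 m[K→φ2] = [11730, 7182, 9522, 10080]
r3 m[K→φ3] = [15870, 6783, 7452, 9240]
r4 m[φ0→Q] = [175847, 225711, 177251, 206231]
r4 m[φ0→K] = [30, 19, 23, 28]
r4 m[φ1→R] = [228552, 175422, 203796, 177270]
r4 m[φ1→K] = [23, 21, 18, 15]
r4 m[φ2→P] = [134052, 267654, 231936, 151398]
r4 m[φ2→K] = [23, 17, 18, 22]
r4 m[φ3→J] = [182643, 222954, 201576, 177867]
r4 m[φ3→K] = [183, 214, 186, 248]
r4 m[φ4→J] = [2, 5, 7, 1]
r4 m[φ5→J] = [8, 3, 1, 2]
r4 m[Q→φ0] = [1, 1, 1, 1]
r4 m[R→φ1] = [1, 1, 1, 1]
r4 m[P→φ2] = [1, 1, 1, 1]
r4 m[J→φ3] = [16, 15, 7, 2]
r4 m[J→φ4] = [1461144, 668862, 201576, 355734]
r4 m[J→φ5] = [365286, 1114770, 1411032, 177867]
r4 m[K→φ0] = [96807, 76398, 60264, 81840]
r4 m[K→φ1] = [126270, 69122, 77004, 152768]
r4 m[K→φ2] = [126270, 85386, 77004, 104160]
r4 m[K→φ3] = [15870, 6783, 7452, 9240]
r5 m[φ0→Q] = [1857249, 2226597, 1921977, 2027541]
r5 m[φ0→K] = [30, 19, 23, 28]
r5 m[φ1→R] = [2289312, 1819044, 2054208, 1870800]
r5 m[φ1→K] = [23, 21, 18, 15]
r5 m[φ2→P] = [1364670, 2674746, 2436960, 1556988]
r5 m[φ2→K] = [23, 17, 18, 22]
r5 m[φ3→J] = [182643, 222954, 201576, 177867]
r5 m[φ3→K] = [183, 214, 186, 248]
r5 m[φ4→J] = [2, 5, 7, 1]
r5 m[φ5→J] = [8, 3, 1, 2]
r5 m[Q→φ0] = [1, 1, 1, 1]
r5 m[R→φ1] = [1, 1, 1, 1]
r5 m[P→φ2] = [1, 1, 1, 1]
r5 m[J→φ3] = [16, 15, 7, 2]
r5 m[J→φ4] = [1461144, 668862, 201576, 355734]
r5 m[J→φ5] = [365286, 1114770, 1411032, 177867]
r5 m[K→φ0] = [96807, 76398, 60264, 81840]
r5 m[K→φ1] = [126270, 69122, 77004, 152768]
r5 m[K→φ2] = [126270, 85386, 77004, 104160]
r5 m[K→φ3] = [15870, 6783, 7452, 9240]
r6 m[φ0→Q] = [1857249, 2226597, 1921977, 2027541]
r6 m[φ0→K] = [30, 19, 23, 28]
r6 m[φ1→R] = [2289312, 1819044, 2054208, 1870800]
r6 m[φ1→K] = [23, 21, 18, 15]
r6 m[φ2→P] = [1364670, 2674746, 2436960, 1556988]
r6 m[φ2→K] = [23, 17, 18, 22]
r6 m[φ3→J] = [182643, 222954, 201576, 177867]
r6 m[φ3→K] = [183, 214, 186, 248]
r6 m[φ4→J] = [2, 5, 7, 1]
r6 m[φ5→J] = [8, 3, 1, 2]
r6 m[Q→φ0] = [1, 1, 1, 1]
r6 m[R→φ1] = [1, 1, 1, 1]
r6 m[P→φ2] = [1, 1, 1, 1]
r6 m[J→φ3] = [16, 15, 7, 2]
r6 m[J→φ4] = [1461144, 668862, 201576, 355734]
r6 m[J→φ5] = [365286, 1114770, 1411032, 177867]
r6 m[K→φ0] = [96807, 76398, 60264, 81840]
r6 m[K→φ1] = [126270, 69122, 77004, 152768]
r6 m[K→φ2] = [126270, 85386, 77004, 104160]
r6 m[K→φ3] = [15870, 6783, 7452, 9240]
fixed point reached at round 6
b[J] = ⊗ incoming = [2922288, 3344310, 1411032, 355734]

b[J] = [2922288, 3344310, 1411032, 355734]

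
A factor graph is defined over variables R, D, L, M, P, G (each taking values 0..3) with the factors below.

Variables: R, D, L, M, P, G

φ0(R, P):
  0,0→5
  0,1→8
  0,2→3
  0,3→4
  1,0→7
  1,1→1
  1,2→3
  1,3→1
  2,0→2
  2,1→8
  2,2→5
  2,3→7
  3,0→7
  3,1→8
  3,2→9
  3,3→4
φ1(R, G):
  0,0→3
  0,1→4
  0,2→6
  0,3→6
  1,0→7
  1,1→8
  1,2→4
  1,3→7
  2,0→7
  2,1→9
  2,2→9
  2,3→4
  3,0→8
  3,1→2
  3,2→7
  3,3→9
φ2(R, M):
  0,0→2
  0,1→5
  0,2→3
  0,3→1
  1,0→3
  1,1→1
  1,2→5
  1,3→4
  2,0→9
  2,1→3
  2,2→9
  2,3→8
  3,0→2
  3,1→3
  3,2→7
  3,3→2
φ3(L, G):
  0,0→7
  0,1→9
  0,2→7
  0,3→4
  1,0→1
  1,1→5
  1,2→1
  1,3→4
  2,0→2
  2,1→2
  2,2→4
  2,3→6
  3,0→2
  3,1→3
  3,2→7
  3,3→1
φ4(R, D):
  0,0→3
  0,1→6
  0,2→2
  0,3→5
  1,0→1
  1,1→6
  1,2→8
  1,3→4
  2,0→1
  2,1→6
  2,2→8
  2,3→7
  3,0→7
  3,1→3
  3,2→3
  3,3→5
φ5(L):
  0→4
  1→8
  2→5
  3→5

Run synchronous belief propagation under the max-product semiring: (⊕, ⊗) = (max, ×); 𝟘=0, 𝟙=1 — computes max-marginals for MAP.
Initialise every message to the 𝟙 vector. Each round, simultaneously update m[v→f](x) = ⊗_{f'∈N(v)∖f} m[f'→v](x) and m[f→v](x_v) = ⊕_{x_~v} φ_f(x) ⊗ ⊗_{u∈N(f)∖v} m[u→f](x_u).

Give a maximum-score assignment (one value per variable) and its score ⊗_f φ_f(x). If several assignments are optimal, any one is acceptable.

assignment: (R=2, D=2, L=1, M=0, P=1, G=1); score = 207360

init: all messages = 𝟙 over 4 values
r1 m[φ0→R] = [8, 7, 8, 9]
r1 m[φ0→P] = [7, 8, 9, 7]
r1 m[φ1→R] = [6, 8, 9, 9]
r1 m[φ1→G] = [8, 9, 9, 9]
r1 m[φ2→R] = [5, 5, 9, 7]
r1 m[φ2→M] = [9, 5, 9, 8]
r1 m[φ3→L] = [9, 5, 6, 7]
r1 m[φ3→G] = [7, 9, 7, 6]
r1 m[φ4→R] = [6, 8, 8, 7]
r1 m[φ4→D] = [7, 6, 8, 7]
r1 m[φ5→L] = [4, 8, 5, 5]
r1 m[R→φ0] = [1, 1, 1, 1]
r1 m[R→φ1] = [1, 1, 1, 1]
r1 m[R→φ2] = [1, 1, 1, 1]
r1 m[R→φ4] = [1, 1, 1, 1]
r1 m[D→φ4] = [1, 1, 1, 1]
r1 m[L→φ3] = [1, 1, 1, 1]
r1 m[L→φ5] = [1, 1, 1, 1]
r1 m[M→φ2] = [1, 1, 1, 1]
r1 m[P→φ0] = [1, 1, 1, 1]
r1 m[G→φ1] = [1, 1, 1, 1]
r1 m[G→φ3] = [1, 1, 1, 1]
r2 m[φ0→R] = [8, 7, 8, 9]
r2 m[φ0→P] = [7, 8, 9, 7]
r2 m[φ1→R] = [6, 8, 9, 9]
r2 m[φ1→G] = [8, 9, 9, 9]
r2 m[φ2→R] = [5, 5, 9, 7]
r2 m[φ2→M] = [9, 5, 9, 8]
r2 m[φ3→L] = [9, 5, 6, 7]
r2 m[φ3→G] = [7, 9, 7, 6]
r2 m[φ4→R] = [6, 8, 8, 7]
r2 m[φ4→D] = [7, 6, 8, 7]
r2 m[φ5→L] = [4, 8, 5, 5]
r2 m[R→φ0] = [180, 320, 648, 441]
r2 m[R→φ1] = [240, 280, 576, 441]
r2 m[R→φ2] = [288, 448, 576, 567]
r2 m[R→φ4] = [240, 280, 648, 567]
r2 m[D→φ4] = [1, 1, 1, 1]
r2 m[L→φ3] = [4, 8, 5, 5]
r2 m[L→φ5] = [9, 5, 6, 7]
r2 m[M→φ2] = [1, 1, 1, 1]
r2 m[P→φ0] = [1, 1, 1, 1]
r2 m[G→φ1] = [7, 9, 7, 6]
r2 m[G→φ3] = [8, 9, 9, 9]
r3 m[φ0→R] = [8, 7, 8, 9]
r3 m[φ0→P] = [3087, 5184, 3969, 4536]
r3 m[φ1→R] = [42, 72, 81, 56]
r3 m[φ1→G] = [4032, 5184, 5184, 3969]
r3 m[φ2→R] = [5, 5, 9, 7]
r3 m[φ2→M] = [5184, 1728, 5184, 4608]
r3 m[φ3→L] = [81, 45, 54, 63]
r3 m[φ3→G] = [28, 40, 35, 32]
r3 m[φ4→R] = [6, 8, 8, 7]
r3 m[φ4→D] = [3969, 3888, 5184, 4536]
r3 m[φ5→L] = [4, 8, 5, 5]
r3 m[R→φ0] = [180, 320, 648, 441]
r3 m[R→φ1] = [240, 280, 576, 441]
r3 m[R→φ2] = [288, 448, 576, 567]
r3 m[R→φ4] = [240, 280, 648, 567]
r3 m[D→φ4] = [1, 1, 1, 1]
r3 m[L→φ3] = [4, 8, 5, 5]
r3 m[L→φ5] = [9, 5, 6, 7]
r3 m[M→φ2] = [1, 1, 1, 1]
r3 m[P→φ0] = [1, 1, 1, 1]
r3 m[G→φ1] = [7, 9, 7, 6]
r3 m[G→φ3] = [8, 9, 9, 9]
r4 m[φ0→R] = [8, 7, 8, 9]
r4 m[φ0→P] = [3087, 5184, 3969, 4536]
r4 m[φ1→R] = [42, 72, 81, 56]
r4 m[φ1→G] = [4032, 5184, 5184, 3969]
r4 m[φ2→R] = [5, 5, 9, 7]
r4 m[φ2→M] = [5184, 1728, 5184, 4608]
r4 m[φ3→L] = [81, 45, 54, 63]
r4 m[φ3→G] = [28, 40, 35, 32]
r4 m[φ4→R] = [6, 8, 8, 7]
r4 m[φ4→D] = [3969, 3888, 5184, 4536]
r4 m[φ5→L] = [4, 8, 5, 5]
r4 m[R→φ0] = [1260, 2880, 5832, 2744]
r4 m[R→φ1] = [240, 280, 576, 441]
r4 m[R→φ2] = [2016, 4032, 5184, 3528]
r4 m[R→φ4] = [1680, 2520, 5832, 3528]
r4 m[D→φ4] = [1, 1, 1, 1]
r4 m[L→φ3] = [4, 8, 5, 5]
r4 m[L→φ5] = [81, 45, 54, 63]
r4 m[M→φ2] = [1, 1, 1, 1]
r4 m[P→φ0] = [1, 1, 1, 1]
r4 m[G→φ1] = [28, 40, 35, 32]
r4 m[G→φ3] = [4032, 5184, 5184, 3969]
r5 m[φ0→R] = [8, 7, 8, 9]
r5 m[φ0→P] = [20160, 46656, 29160, 40824]
r5 m[φ1→R] = [210, 320, 360, 288]
r5 m[φ1→G] = [4032, 5184, 5184, 3969]
r5 m[φ2→R] = [5, 5, 9, 7]
r5 m[φ2→M] = [46656, 15552, 46656, 41472]
r5 m[φ3→L] = [46656, 25920, 23814, 36288]
r5 m[φ3→G] = [28, 40, 35, 32]
r5 m[φ4→R] = [6, 8, 8, 7]
r5 m[φ4→D] = [24696, 34992, 46656, 40824]
r5 m[φ5→L] = [4, 8, 5, 5]
r5 m[R→φ0] = [1260, 2880, 5832, 2744]
r5 m[R→φ1] = [240, 280, 576, 441]
r5 m[R→φ2] = [2016, 4032, 5184, 3528]
r5 m[R→φ4] = [1680, 2520, 5832, 3528]
r5 m[D→φ4] = [1, 1, 1, 1]
r5 m[L→φ3] = [4, 8, 5, 5]
r5 m[L→φ5] = [81, 45, 54, 63]
r5 m[M→φ2] = [1, 1, 1, 1]
r5 m[P→φ0] = [1, 1, 1, 1]
r5 m[G→φ1] = [28, 40, 35, 32]
r5 m[G→φ3] = [4032, 5184, 5184, 3969]
r6 m[φ0→R] = [8, 7, 8, 9]
r6 m[φ0→P] = [20160, 46656, 29160, 40824]
r6 m[φ1→R] = [210, 320, 360, 288]
r6 m[φ1→G] = [4032, 5184, 5184, 3969]
r6 m[φ2→R] = [5, 5, 9, 7]
r6 m[φ2→M] = [46656, 15552, 46656, 41472]
r6 m[φ3→L] = [46656, 25920, 23814, 36288]
r6 m[φ3→G] = [28, 40, 35, 32]
r6 m[φ4→R] = [6, 8, 8, 7]
r6 m[φ4→D] = [24696, 34992, 46656, 40824]
r6 m[φ5→L] = [4, 8, 5, 5]
r6 m[R→φ0] = [6300, 12800, 25920, 14112]
r6 m[R→φ1] = [240, 280, 576, 441]
r6 m[R→φ2] = [10080, 17920, 23040, 18144]
r6 m[R→φ4] = [8400, 11200, 25920, 18144]
r6 m[D→φ4] = [1, 1, 1, 1]
r6 m[L→φ3] = [4, 8, 5, 5]
r6 m[L→φ5] = [46656, 25920, 23814, 36288]
r6 m[M→φ2] = [1, 1, 1, 1]
r6 m[P→φ0] = [1, 1, 1, 1]
r6 m[G→φ1] = [28, 40, 35, 32]
r6 m[G→φ3] = [4032, 5184, 5184, 3969]
r7 m[φ0→R] = [8, 7, 8, 9]
r7 m[φ0→P] = [98784, 207360, 129600, 181440]
r7 m[φ1→R] = [210, 320, 360, 288]
r7 m[φ1→G] = [4032, 5184, 5184, 3969]
r7 m[φ2→R] = [5, 5, 9, 7]
r7 m[φ2→M] = [207360, 69120, 207360, 184320]
r7 m[φ3→L] = [46656, 25920, 23814, 36288]
r7 m[φ3→G] = [28, 40, 35, 32]
r7 m[φ4→R] = [6, 8, 8, 7]
r7 m[φ4→D] = [127008, 155520, 207360, 181440]
r7 m[φ5→L] = [4, 8, 5, 5]
r7 m[R→φ0] = [6300, 12800, 25920, 14112]
r7 m[R→φ1] = [240, 280, 576, 441]
r7 m[R→φ2] = [10080, 17920, 23040, 18144]
r7 m[R→φ4] = [8400, 11200, 25920, 18144]
r7 m[D→φ4] = [1, 1, 1, 1]
r7 m[L→φ3] = [4, 8, 5, 5]
r7 m[L→φ5] = [46656, 25920, 23814, 36288]
r7 m[M→φ2] = [1, 1, 1, 1]
r7 m[P→φ0] = [1, 1, 1, 1]
r7 m[G→φ1] = [28, 40, 35, 32]
r7 m[G→φ3] = [4032, 5184, 5184, 3969]
r8 m[φ0→R] = [8, 7, 8, 9]
r8 m[φ0→P] = [98784, 207360, 129600, 181440]
r8 m[φ1→R] = [210, 320, 360, 288]
r8 m[φ1→G] = [4032, 5184, 5184, 3969]
r8 m[φ2→R] = [5, 5, 9, 7]
r8 m[φ2→M] = [207360, 69120, 207360, 184320]
r8 m[φ3→L] = [46656, 25920, 23814, 36288]
r8 m[φ3→G] = [28, 40, 35, 32]
r8 m[φ4→R] = [6, 8, 8, 7]
r8 m[φ4→D] = [127008, 155520, 207360, 181440]
r8 m[φ5→L] = [4, 8, 5, 5]
r8 m[R→φ0] = [6300, 12800, 25920, 14112]
r8 m[R→φ1] = [240, 280, 576, 441]
r8 m[R→φ2] = [10080, 17920, 23040, 18144]
r8 m[R→φ4] = [8400, 11200, 25920, 18144]
r8 m[D→φ4] = [1, 1, 1, 1]
r8 m[L→φ3] = [4, 8, 5, 5]
r8 m[L→φ5] = [46656, 25920, 23814, 36288]
r8 m[M→φ2] = [1, 1, 1, 1]
r8 m[P→φ0] = [1, 1, 1, 1]
r8 m[G→φ1] = [28, 40, 35, 32]
r8 m[G→φ3] = [4032, 5184, 5184, 3969]
fixed point reached at round 8
traceback from R: (R=2, D=2, L=1, M=0, P=1, G=1), score=207360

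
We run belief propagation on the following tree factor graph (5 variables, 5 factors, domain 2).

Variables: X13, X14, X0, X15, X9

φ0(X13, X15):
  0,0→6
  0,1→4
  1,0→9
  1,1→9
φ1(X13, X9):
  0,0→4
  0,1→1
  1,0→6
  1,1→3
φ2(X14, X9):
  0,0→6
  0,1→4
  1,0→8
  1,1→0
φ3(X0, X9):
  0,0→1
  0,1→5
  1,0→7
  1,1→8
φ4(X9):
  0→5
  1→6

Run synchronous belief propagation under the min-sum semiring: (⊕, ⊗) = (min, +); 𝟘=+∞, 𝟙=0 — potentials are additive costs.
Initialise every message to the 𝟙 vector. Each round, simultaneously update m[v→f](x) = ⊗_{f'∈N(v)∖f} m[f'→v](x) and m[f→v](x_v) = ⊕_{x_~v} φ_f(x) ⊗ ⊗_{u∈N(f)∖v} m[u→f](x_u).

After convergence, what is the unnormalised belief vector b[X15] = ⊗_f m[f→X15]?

init: all messages = 𝟙 over 2 values
r1 m[φ0→X13] = [4, 9]
r1 m[φ0→X15] = [6, 4]
r1 m[φ1→X13] = [1, 3]
r1 m[φ1→X9] = [4, 1]
r1 m[φ2→X14] = [4, 0]
r1 m[φ2→X9] = [6, 0]
r1 m[φ3→X0] = [1, 7]
r1 m[φ3→X9] = [1, 5]
r1 m[φ4→X9] = [5, 6]
r1 m[X13→φ0] = [0, 0]
r1 m[X13→φ1] = [0, 0]
r1 m[X14→φ2] = [0, 0]
r1 m[X0→φ3] = [0, 0]
r1 m[X15→φ0] = [0, 0]
r1 m[X9→φ1] = [0, 0]
r1 m[X9→φ2] = [0, 0]
r1 m[X9→φ3] = [0, 0]
r1 m[X9→φ4] = [0, 0]
r2 m[φ0→X13] = [4, 9]
r2 m[φ0→X15] = [6, 4]
r2 m[φ1→X13] = [1, 3]
r2 m[φ1→X9] = [4, 1]
r2 m[φ2→X14] = [4, 0]
r2 m[φ2→X9] = [6, 0]
r2 m[φ3→X0] = [1, 7]
r2 m[φ3→X9] = [1, 5]
r2 m[φ4→X9] = [5, 6]
r2 m[X13→φ0] = [1, 3]
r2 m[X13→φ1] = [4, 9]
r2 m[X14→φ2] = [0, 0]
r2 m[X0→φ3] = [0, 0]
r2 m[X15→φ0] = [0, 0]
r2 m[X9→φ1] = [12, 11]
r2 m[X9→φ2] = [10, 12]
r2 m[X9→φ3] = [15, 7]
r2 m[X9→φ4] = [11, 6]
r3 m[φ0→X13] = [4, 9]
r3 m[φ0→X15] = [7, 5]
r3 m[φ1→X13] = [12, 14]
r3 m[φ1→X9] = [8, 5]
r3 m[φ2→X14] = [16, 12]
r3 m[φ2→X9] = [6, 0]
r3 m[φ3→X0] = [12, 15]
r3 m[φ3→X9] = [1, 5]
r3 m[φ4→X9] = [5, 6]
r3 m[X13→φ0] = [1, 3]
r3 m[X13→φ1] = [4, 9]
r3 m[X14→φ2] = [0, 0]
r3 m[X0→φ3] = [0, 0]
r3 m[X15→φ0] = [0, 0]
r3 m[X9→φ1] = [12, 11]
r3 m[X9→φ2] = [10, 12]
r3 m[X9→φ3] = [15, 7]
r3 m[X9→φ4] = [11, 6]
r4 m[φ0→X13] = [4, 9]
r4 m[φ0→X15] = [7, 5]
r4 m[φ1→X13] = [12, 14]
r4 m[φ1→X9] = [8, 5]
r4 m[φ2→X14] = [16, 12]
r4 m[φ2→X9] = [6, 0]
r4 m[φ3→X0] = [12, 15]
r4 m[φ3→X9] = [1, 5]
r4 m[φ4→X9] = [5, 6]
r4 m[X13→φ0] = [12, 14]
r4 m[X13→φ1] = [4, 9]
r4 m[X14→φ2] = [0, 0]
r4 m[X0→φ3] = [0, 0]
r4 m[X15→φ0] = [0, 0]
r4 m[X9→φ1] = [12, 11]
r4 m[X9→φ2] = [14, 16]
r4 m[X9→φ3] = [19, 11]
r4 m[X9→φ4] = [15, 10]
r5 m[φ0→X13] = [4, 9]
r5 m[φ0→X15] = [18, 16]
r5 m[φ1→X13] = [12, 14]
r5 m[φ1→X9] = [8, 5]
r5 m[φ2→X14] = [20, 16]
r5 m[φ2→X9] = [6, 0]
r5 m[φ3→X0] = [16, 19]
r5 m[φ3→X9] = [1, 5]
r5 m[φ4→X9] = [5, 6]
r5 m[X13→φ0] = [12, 14]
r5 m[X13→φ1] = [4, 9]
r5 m[X14→φ2] = [0, 0]
r5 m[X0→φ3] = [0, 0]
r5 m[X15→φ0] = [0, 0]
r5 m[X9→φ1] = [12, 11]
r5 m[X9→φ2] = [14, 16]
r5 m[X9→φ3] = [19, 11]
r5 m[X9→φ4] = [15, 10]
r6 m[φ0→X13] = [4, 9]
r6 m[φ0→X15] = [18, 16]
r6 m[φ1→X13] = [12, 14]
r6 m[φ1→X9] = [8, 5]
r6 m[φ2→X14] = [20, 16]
r6 m[φ2→X9] = [6, 0]
r6 m[φ3→X0] = [16, 19]
r6 m[φ3→X9] = [1, 5]
r6 m[φ4→X9] = [5, 6]
r6 m[X13→φ0] = [12, 14]
r6 m[X13→φ1] = [4, 9]
r6 m[X14→φ2] = [0, 0]
r6 m[X0→φ3] = [0, 0]
r6 m[X15→φ0] = [0, 0]
r6 m[X9→φ1] = [12, 11]
r6 m[X9→φ2] = [14, 16]
r6 m[X9→φ3] = [19, 11]
r6 m[X9→φ4] = [15, 10]
fixed point reached at round 6
b[X15] = ⊗ incoming = [18, 16]

b[X15] = [18, 16]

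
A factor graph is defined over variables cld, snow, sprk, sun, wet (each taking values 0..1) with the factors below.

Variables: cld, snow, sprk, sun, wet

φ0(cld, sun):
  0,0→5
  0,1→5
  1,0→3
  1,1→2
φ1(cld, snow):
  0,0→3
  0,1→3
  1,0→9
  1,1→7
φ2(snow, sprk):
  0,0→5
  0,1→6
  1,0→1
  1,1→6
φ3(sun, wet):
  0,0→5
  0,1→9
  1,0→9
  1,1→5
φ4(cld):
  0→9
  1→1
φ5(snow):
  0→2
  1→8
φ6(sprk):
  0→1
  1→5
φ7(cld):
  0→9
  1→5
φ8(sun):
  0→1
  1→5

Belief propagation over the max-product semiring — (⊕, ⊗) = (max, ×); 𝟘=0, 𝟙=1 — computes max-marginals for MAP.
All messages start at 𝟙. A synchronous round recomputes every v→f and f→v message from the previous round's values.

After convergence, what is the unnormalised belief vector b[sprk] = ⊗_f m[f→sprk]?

b[sprk] = [546750, 13122000]

init: all messages = 𝟙 over 2 values
r1 m[φ0→cld] = [5, 3]
r1 m[φ0→sun] = [5, 5]
r1 m[φ1→cld] = [3, 9]
r1 m[φ1→snow] = [9, 7]
r1 m[φ2→snow] = [6, 6]
r1 m[φ2→sprk] = [5, 6]
r1 m[φ3→sun] = [9, 9]
r1 m[φ3→wet] = [9, 9]
r1 m[φ4→cld] = [9, 1]
r1 m[φ5→snow] = [2, 8]
r1 m[φ6→sprk] = [1, 5]
r1 m[φ7→cld] = [9, 5]
r1 m[φ8→sun] = [1, 5]
r1 m[cld→φ0] = [1, 1]
r1 m[cld→φ1] = [1, 1]
r1 m[cld→φ4] = [1, 1]
r1 m[cld→φ7] = [1, 1]
r1 m[snow→φ1] = [1, 1]
r1 m[snow→φ2] = [1, 1]
r1 m[snow→φ5] = [1, 1]
r1 m[sprk→φ2] = [1, 1]
r1 m[sprk→φ6] = [1, 1]
r1 m[sun→φ0] = [1, 1]
r1 m[sun→φ3] = [1, 1]
r1 m[sun→φ8] = [1, 1]
r1 m[wet→φ3] = [1, 1]
r2 m[φ0→cld] = [5, 3]
r2 m[φ0→sun] = [5, 5]
r2 m[φ1→cld] = [3, 9]
r2 m[φ1→snow] = [9, 7]
r2 m[φ2→snow] = [6, 6]
r2 m[φ2→sprk] = [5, 6]
r2 m[φ3→sun] = [9, 9]
r2 m[φ3→wet] = [9, 9]
r2 m[φ4→cld] = [9, 1]
r2 m[φ5→snow] = [2, 8]
r2 m[φ6→sprk] = [1, 5]
r2 m[φ7→cld] = [9, 5]
r2 m[φ8→sun] = [1, 5]
r2 m[cld→φ0] = [243, 45]
r2 m[cld→φ1] = [405, 15]
r2 m[cld→φ4] = [135, 135]
r2 m[cld→φ7] = [135, 27]
r2 m[snow→φ1] = [12, 48]
r2 m[snow→φ2] = [18, 56]
r2 m[snow→φ5] = [54, 42]
r2 m[sprk→φ2] = [1, 5]
r2 m[sprk→φ6] = [5, 6]
r2 m[sun→φ0] = [9, 45]
r2 m[sun→φ3] = [5, 25]
r2 m[sun→φ8] = [45, 45]
r2 m[wet→φ3] = [1, 1]
r3 m[φ0→cld] = [225, 90]
r3 m[φ0→sun] = [1215, 1215]
r3 m[φ1→cld] = [144, 336]
r3 m[φ1→snow] = [1215, 1215]
r3 m[φ2→snow] = [30, 30]
r3 m[φ2→sprk] = [90, 336]
r3 m[φ3→sun] = [9, 9]
r3 m[φ3→wet] = [225, 125]
r3 m[φ4→cld] = [9, 1]
r3 m[φ5→snow] = [2, 8]
r3 m[φ6→sprk] = [1, 5]
r3 m[φ7→cld] = [9, 5]
r3 m[φ8→sun] = [1, 5]
r3 m[cld→φ0] = [243, 45]
r3 m[cld→φ1] = [405, 15]
r3 m[cld→φ4] = [135, 135]
r3 m[cld→φ7] = [135, 27]
r3 m[snow→φ1] = [12, 48]
r3 m[snow→φ2] = [18, 56]
r3 m[snow→φ5] = [54, 42]
r3 m[sprk→φ2] = [1, 5]
r3 m[sprk→φ6] = [5, 6]
r3 m[sun→φ0] = [9, 45]
r3 m[sun→φ3] = [5, 25]
r3 m[sun→φ8] = [45, 45]
r3 m[wet→φ3] = [1, 1]
r4 m[φ0→cld] = [225, 90]
r4 m[φ0→sun] = [1215, 1215]
r4 m[φ1→cld] = [144, 336]
r4 m[φ1→snow] = [1215, 1215]
r4 m[φ2→snow] = [30, 30]
r4 m[φ2→sprk] = [90, 336]
r4 m[φ3→sun] = [9, 9]
r4 m[φ3→wet] = [225, 125]
r4 m[φ4→cld] = [9, 1]
r4 m[φ5→snow] = [2, 8]
r4 m[φ6→sprk] = [1, 5]
r4 m[φ7→cld] = [9, 5]
r4 m[φ8→sun] = [1, 5]
r4 m[cld→φ0] = [11664, 1680]
r4 m[cld→φ1] = [18225, 450]
r4 m[cld→φ4] = [291600, 151200]
r4 m[cld→φ7] = [291600, 30240]
r4 m[snow→φ1] = [60, 240]
r4 m[snow→φ2] = [2430, 9720]
r4 m[snow→φ5] = [36450, 36450]
r4 m[sprk→φ2] = [1, 5]
r4 m[sprk→φ6] = [90, 336]
r4 m[sun→φ0] = [9, 45]
r4 m[sun→φ3] = [1215, 6075]
r4 m[sun→φ8] = [10935, 10935]
r4 m[wet→φ3] = [1, 1]
r5 m[φ0→cld] = [225, 90]
r5 m[φ0→sun] = [58320, 58320]
r5 m[φ1→cld] = [720, 1680]
r5 m[φ1→snow] = [54675, 54675]
r5 m[φ2→snow] = [30, 30]
r5 m[φ2→sprk] = [12150, 58320]
r5 m[φ3→sun] = [9, 9]
r5 m[φ3→wet] = [54675, 30375]
r5 m[φ4→cld] = [9, 1]
r5 m[φ5→snow] = [2, 8]
r5 m[φ6→sprk] = [1, 5]
r5 m[φ7→cld] = [9, 5]
r5 m[φ8→sun] = [1, 5]
r5 m[cld→φ0] = [11664, 1680]
r5 m[cld→φ1] = [18225, 450]
r5 m[cld→φ4] = [291600, 151200]
r5 m[cld→φ7] = [291600, 30240]
r5 m[snow→φ1] = [60, 240]
r5 m[snow→φ2] = [2430, 9720]
r5 m[snow→φ5] = [36450, 36450]
r5 m[sprk→φ2] = [1, 5]
r5 m[sprk→φ6] = [90, 336]
r5 m[sun→φ0] = [9, 45]
r5 m[sun→φ3] = [1215, 6075]
r5 m[sun→φ8] = [10935, 10935]
r5 m[wet→φ3] = [1, 1]
r6 m[φ0→cld] = [225, 90]
r6 m[φ0→sun] = [58320, 58320]
r6 m[φ1→cld] = [720, 1680]
r6 m[φ1→snow] = [54675, 54675]
r6 m[φ2→snow] = [30, 30]
r6 m[φ2→sprk] = [12150, 58320]
r6 m[φ3→sun] = [9, 9]
r6 m[φ3→wet] = [54675, 30375]
r6 m[φ4→cld] = [9, 1]
r6 m[φ5→snow] = [2, 8]
r6 m[φ6→sprk] = [1, 5]
r6 m[φ7→cld] = [9, 5]
r6 m[φ8→sun] = [1, 5]
r6 m[cld→φ0] = [58320, 8400]
r6 m[cld→φ1] = [18225, 450]
r6 m[cld→φ4] = [1458000, 756000]
r6 m[cld→φ7] = [1458000, 151200]
r6 m[snow→φ1] = [60, 240]
r6 m[snow→φ2] = [109350, 437400]
r6 m[snow→φ5] = [1640250, 1640250]
r6 m[sprk→φ2] = [1, 5]
r6 m[sprk→φ6] = [12150, 58320]
r6 m[sun→φ0] = [9, 45]
r6 m[sun→φ3] = [58320, 291600]
r6 m[sun→φ8] = [524880, 524880]
r6 m[wet→φ3] = [1, 1]
r7 m[φ0→cld] = [225, 90]
r7 m[φ0→sun] = [291600, 291600]
r7 m[φ1→cld] = [720, 1680]
r7 m[φ1→snow] = [54675, 54675]
r7 m[φ2→snow] = [30, 30]
r7 m[φ2→sprk] = [546750, 2624400]
r7 m[φ3→sun] = [9, 9]
r7 m[φ3→wet] = [2624400, 1458000]
r7 m[φ4→cld] = [9, 1]
r7 m[φ5→snow] = [2, 8]
r7 m[φ6→sprk] = [1, 5]
r7 m[φ7→cld] = [9, 5]
r7 m[φ8→sun] = [1, 5]
r7 m[cld→φ0] = [58320, 8400]
r7 m[cld→φ1] = [18225, 450]
r7 m[cld→φ4] = [1458000, 756000]
r7 m[cld→φ7] = [1458000, 151200]
r7 m[snow→φ1] = [60, 240]
r7 m[snow→φ2] = [109350, 437400]
r7 m[snow→φ5] = [1640250, 1640250]
r7 m[sprk→φ2] = [1, 5]
r7 m[sprk→φ6] = [12150, 58320]
r7 m[sun→φ0] = [9, 45]
r7 m[sun→φ3] = [58320, 291600]
r7 m[sun→φ8] = [524880, 524880]
r7 m[wet→φ3] = [1, 1]
r8 m[φ0→cld] = [225, 90]
r8 m[φ0→sun] = [291600, 291600]
r8 m[φ1→cld] = [720, 1680]
r8 m[φ1→snow] = [54675, 54675]
r8 m[φ2→snow] = [30, 30]
r8 m[φ2→sprk] = [546750, 2624400]
r8 m[φ3→sun] = [9, 9]
r8 m[φ3→wet] = [2624400, 1458000]
r8 m[φ4→cld] = [9, 1]
r8 m[φ5→snow] = [2, 8]
r8 m[φ6→sprk] = [1, 5]
r8 m[φ7→cld] = [9, 5]
r8 m[φ8→sun] = [1, 5]
r8 m[cld→φ0] = [58320, 8400]
r8 m[cld→φ1] = [18225, 450]
r8 m[cld→φ4] = [1458000, 756000]
r8 m[cld→φ7] = [1458000, 151200]
r8 m[snow→φ1] = [60, 240]
r8 m[snow→φ2] = [109350, 437400]
r8 m[snow→φ5] = [1640250, 1640250]
r8 m[sprk→φ2] = [1, 5]
r8 m[sprk→φ6] = [546750, 2624400]
r8 m[sun→φ0] = [9, 45]
r8 m[sun→φ3] = [291600, 1458000]
r8 m[sun→φ8] = [2624400, 2624400]
r8 m[wet→φ3] = [1, 1]
r9 m[φ0→cld] = [225, 90]
r9 m[φ0→sun] = [291600, 291600]
r9 m[φ1→cld] = [720, 1680]
r9 m[φ1→snow] = [54675, 54675]
r9 m[φ2→snow] = [30, 30]
r9 m[φ2→sprk] = [546750, 2624400]
r9 m[φ3→sun] = [9, 9]
r9 m[φ3→wet] = [13122000, 7290000]
r9 m[φ4→cld] = [9, 1]
r9 m[φ5→snow] = [2, 8]
r9 m[φ6→sprk] = [1, 5]
r9 m[φ7→cld] = [9, 5]
r9 m[φ8→sun] = [1, 5]
r9 m[cld→φ0] = [58320, 8400]
r9 m[cld→φ1] = [18225, 450]
r9 m[cld→φ4] = [1458000, 756000]
r9 m[cld→φ7] = [1458000, 151200]
r9 m[snow→φ1] = [60, 240]
r9 m[snow→φ2] = [109350, 437400]
r9 m[snow→φ5] = [1640250, 1640250]
r9 m[sprk→φ2] = [1, 5]
r9 m[sprk→φ6] = [546750, 2624400]
r9 m[sun→φ0] = [9, 45]
r9 m[sun→φ3] = [291600, 1458000]
r9 m[sun→φ8] = [2624400, 2624400]
r9 m[wet→φ3] = [1, 1]
r10 m[φ0→cld] = [225, 90]
r10 m[φ0→sun] = [291600, 291600]
r10 m[φ1→cld] = [720, 1680]
r10 m[φ1→snow] = [54675, 54675]
r10 m[φ2→snow] = [30, 30]
r10 m[φ2→sprk] = [546750, 2624400]
r10 m[φ3→sun] = [9, 9]
r10 m[φ3→wet] = [13122000, 7290000]
r10 m[φ4→cld] = [9, 1]
r10 m[φ5→snow] = [2, 8]
r10 m[φ6→sprk] = [1, 5]
r10 m[φ7→cld] = [9, 5]
r10 m[φ8→sun] = [1, 5]
r10 m[cld→φ0] = [58320, 8400]
r10 m[cld→φ1] = [18225, 450]
r10 m[cld→φ4] = [1458000, 756000]
r10 m[cld→φ7] = [1458000, 151200]
r10 m[snow→φ1] = [60, 240]
r10 m[snow→φ2] = [109350, 437400]
r10 m[snow→φ5] = [1640250, 1640250]
r10 m[sprk→φ2] = [1, 5]
r10 m[sprk→φ6] = [546750, 2624400]
r10 m[sun→φ0] = [9, 45]
r10 m[sun→φ3] = [291600, 1458000]
r10 m[sun→φ8] = [2624400, 2624400]
r10 m[wet→φ3] = [1, 1]
fixed point reached at round 10
b[sprk] = ⊗ incoming = [546750, 13122000]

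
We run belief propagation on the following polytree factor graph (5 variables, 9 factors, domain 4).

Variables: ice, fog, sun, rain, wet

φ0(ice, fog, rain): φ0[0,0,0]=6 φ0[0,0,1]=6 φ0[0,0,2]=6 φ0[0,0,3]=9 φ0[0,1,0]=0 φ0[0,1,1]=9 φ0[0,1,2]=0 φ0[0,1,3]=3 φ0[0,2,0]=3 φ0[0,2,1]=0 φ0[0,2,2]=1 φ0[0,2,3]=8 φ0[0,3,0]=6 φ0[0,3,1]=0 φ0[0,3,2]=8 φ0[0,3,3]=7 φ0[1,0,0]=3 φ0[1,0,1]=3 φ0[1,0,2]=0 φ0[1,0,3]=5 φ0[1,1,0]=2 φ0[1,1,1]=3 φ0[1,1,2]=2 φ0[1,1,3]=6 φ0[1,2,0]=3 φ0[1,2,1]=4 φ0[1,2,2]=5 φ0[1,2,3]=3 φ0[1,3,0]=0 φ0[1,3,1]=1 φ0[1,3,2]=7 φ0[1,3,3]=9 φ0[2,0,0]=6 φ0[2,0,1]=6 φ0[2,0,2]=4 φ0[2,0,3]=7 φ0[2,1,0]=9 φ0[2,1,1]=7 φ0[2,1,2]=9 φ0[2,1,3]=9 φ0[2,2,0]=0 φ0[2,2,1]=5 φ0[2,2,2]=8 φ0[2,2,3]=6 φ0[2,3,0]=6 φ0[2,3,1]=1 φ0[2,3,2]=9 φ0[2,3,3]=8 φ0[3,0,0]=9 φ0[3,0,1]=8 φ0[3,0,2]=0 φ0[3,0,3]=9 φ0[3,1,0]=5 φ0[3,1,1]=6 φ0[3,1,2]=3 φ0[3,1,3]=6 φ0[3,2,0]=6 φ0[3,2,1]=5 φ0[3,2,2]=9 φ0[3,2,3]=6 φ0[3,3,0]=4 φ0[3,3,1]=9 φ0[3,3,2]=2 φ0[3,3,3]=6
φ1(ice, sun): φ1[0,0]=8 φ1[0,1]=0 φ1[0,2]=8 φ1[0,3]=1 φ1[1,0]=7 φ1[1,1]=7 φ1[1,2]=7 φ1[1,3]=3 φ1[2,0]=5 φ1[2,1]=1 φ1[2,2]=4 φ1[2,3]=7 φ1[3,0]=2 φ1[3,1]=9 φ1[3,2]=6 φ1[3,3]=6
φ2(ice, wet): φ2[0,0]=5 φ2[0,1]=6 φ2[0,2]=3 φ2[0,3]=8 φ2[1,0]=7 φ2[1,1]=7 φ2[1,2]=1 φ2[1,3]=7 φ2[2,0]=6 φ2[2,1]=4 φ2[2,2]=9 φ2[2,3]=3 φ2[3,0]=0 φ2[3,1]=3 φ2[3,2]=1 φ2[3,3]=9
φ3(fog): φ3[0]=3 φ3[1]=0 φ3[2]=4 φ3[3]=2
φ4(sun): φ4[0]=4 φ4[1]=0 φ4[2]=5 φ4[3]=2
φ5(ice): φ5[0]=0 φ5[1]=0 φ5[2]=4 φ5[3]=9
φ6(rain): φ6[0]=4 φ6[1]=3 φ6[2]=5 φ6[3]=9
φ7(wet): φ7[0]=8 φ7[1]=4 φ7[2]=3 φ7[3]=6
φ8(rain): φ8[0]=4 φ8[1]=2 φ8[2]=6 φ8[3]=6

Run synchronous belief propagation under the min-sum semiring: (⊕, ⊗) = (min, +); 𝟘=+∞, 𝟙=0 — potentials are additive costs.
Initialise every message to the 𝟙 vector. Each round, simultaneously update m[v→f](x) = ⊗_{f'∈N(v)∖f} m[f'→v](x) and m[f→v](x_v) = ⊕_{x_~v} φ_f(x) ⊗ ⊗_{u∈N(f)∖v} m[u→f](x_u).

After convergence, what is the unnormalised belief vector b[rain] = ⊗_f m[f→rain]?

init: all messages = 𝟙 over 4 values
r1 m[φ0→ice] = [0, 0, 0, 0]
r1 m[φ0→fog] = [0, 0, 0, 0]
r1 m[φ0→rain] = [0, 0, 0, 3]
r1 m[φ1→ice] = [0, 3, 1, 2]
r1 m[φ1→sun] = [2, 0, 4, 1]
r1 m[φ2→ice] = [3, 1, 3, 0]
r1 m[φ2→wet] = [0, 3, 1, 3]
r1 m[φ3→fog] = [3, 0, 4, 2]
r1 m[φ4→sun] = [4, 0, 5, 2]
r1 m[φ5→ice] = [0, 0, 4, 9]
r1 m[φ6→rain] = [4, 3, 5, 9]
r1 m[φ7→wet] = [8, 4, 3, 6]
r1 m[φ8→rain] = [4, 2, 6, 6]
r1 m[ice→φ0] = [0, 0, 0, 0]
r1 m[ice→φ1] = [0, 0, 0, 0]
r1 m[ice→φ2] = [0, 0, 0, 0]
r1 m[ice→φ5] = [0, 0, 0, 0]
r1 m[fog→φ0] = [0, 0, 0, 0]
r1 m[fog→φ3] = [0, 0, 0, 0]
r1 m[sun→φ1] = [0, 0, 0, 0]
r1 m[sun→φ4] = [0, 0, 0, 0]
r1 m[rain→φ0] = [0, 0, 0, 0]
r1 m[rain→φ6] = [0, 0, 0, 0]
r1 m[rain→φ8] = [0, 0, 0, 0]
r1 m[wet→φ2] = [0, 0, 0, 0]
r1 m[wet→φ7] = [0, 0, 0, 0]
r2 m[φ0→ice] = [0, 0, 0, 0]
r2 m[φ0→fog] = [0, 0, 0, 0]
r2 m[φ0→rain] = [0, 0, 0, 3]
r2 m[φ1→ice] = [0, 3, 1, 2]
r2 m[φ1→sun] = [2, 0, 4, 1]
r2 m[φ2→ice] = [3, 1, 3, 0]
r2 m[φ2→wet] = [0, 3, 1, 3]
r2 m[φ3→fog] = [3, 0, 4, 2]
r2 m[φ4→sun] = [4, 0, 5, 2]
r2 m[φ5→ice] = [0, 0, 4, 9]
r2 m[φ6→rain] = [4, 3, 5, 9]
r2 m[φ7→wet] = [8, 4, 3, 6]
r2 m[φ8→rain] = [4, 2, 6, 6]
r2 m[ice→φ0] = [3, 4, 8, 11]
r2 m[ice→φ1] = [3, 1, 7, 9]
r2 m[ice→φ2] = [0, 3, 5, 11]
r2 m[ice→φ5] = [3, 4, 4, 2]
r2 m[fog→φ0] = [3, 0, 4, 2]
r2 m[fog→φ3] = [0, 0, 0, 0]
r2 m[sun→φ1] = [4, 0, 5, 2]
r2 m[sun→φ4] = [2, 0, 4, 1]
r2 m[rain→φ0] = [8, 5, 11, 15]
r2 m[rain→φ6] = [4, 2, 6, 9]
r2 m[rain→φ8] = [4, 3, 5, 12]
r2 m[wet→φ2] = [8, 4, 3, 6]
r2 m[wet→φ7] = [0, 3, 1, 3]
r3 m[φ0→ice] = [7, 8, 8, 11]
r3 m[φ0→fog] = [12, 11, 8, 8]
r3 m[φ0→rain] = [3, 5, 3, 6]
r3 m[φ1→ice] = [0, 5, 1, 6]
r3 m[φ1→sun] = [8, 3, 8, 4]
r3 m[φ2→ice] = [6, 4, 8, 4]
r3 m[φ2→wet] = [5, 6, 3, 8]
r3 m[φ3→fog] = [3, 0, 4, 2]
r3 m[φ4→sun] = [4, 0, 5, 2]
r3 m[φ5→ice] = [0, 0, 4, 9]
r3 m[φ6→rain] = [4, 3, 5, 9]
r3 m[φ7→wet] = [8, 4, 3, 6]
r3 m[φ8→rain] = [4, 2, 6, 6]
r3 m[ice→φ0] = [3, 4, 8, 11]
r3 m[ice→φ1] = [3, 1, 7, 9]
r3 m[ice→φ2] = [0, 3, 5, 11]
r3 m[ice→φ5] = [3, 4, 4, 2]
r3 m[fog→φ0] = [3, 0, 4, 2]
r3 m[fog→φ3] = [0, 0, 0, 0]
r3 m[sun→φ1] = [4, 0, 5, 2]
r3 m[sun→φ4] = [2, 0, 4, 1]
r3 m[rain→φ0] = [8, 5, 11, 15]
r3 m[rain→φ6] = [4, 2, 6, 9]
r3 m[rain→φ8] = [4, 3, 5, 12]
r3 m[wet→φ2] = [8, 4, 3, 6]
r3 m[wet→φ7] = [0, 3, 1, 3]
r4 m[φ0→ice] = [7, 8, 8, 11]
r4 m[φ0→fog] = [12, 11, 8, 8]
r4 m[φ0→rain] = [3, 5, 3, 6]
r4 m[φ1→ice] = [0, 5, 1, 6]
r4 m[φ1→sun] = [8, 3, 8, 4]
r4 m[φ2→ice] = [6, 4, 8, 4]
r4 m[φ2→wet] = [5, 6, 3, 8]
r4 m[φ3→fog] = [3, 0, 4, 2]
r4 m[φ4→sun] = [4, 0, 5, 2]
r4 m[φ5→ice] = [0, 0, 4, 9]
r4 m[φ6→rain] = [4, 3, 5, 9]
r4 m[φ7→wet] = [8, 4, 3, 6]
r4 m[φ8→rain] = [4, 2, 6, 6]
r4 m[ice→φ0] = [6, 9, 13, 19]
r4 m[ice→φ1] = [13, 12, 20, 24]
r4 m[ice→φ2] = [7, 13, 13, 26]
r4 m[ice→φ5] = [13, 17, 17, 21]
r4 m[fog→φ0] = [3, 0, 4, 2]
r4 m[fog→φ3] = [12, 11, 8, 8]
r4 m[sun→φ1] = [4, 0, 5, 2]
r4 m[sun→φ4] = [8, 3, 8, 4]
r4 m[rain→φ0] = [8, 5, 11, 15]
r4 m[rain→φ6] = [7, 7, 9, 12]
r4 m[rain→φ8] = [7, 8, 8, 15]
r4 m[wet→φ2] = [8, 4, 3, 6]
r4 m[wet→φ7] = [5, 6, 3, 8]
r5 m[φ0→ice] = [7, 8, 8, 11]
r5 m[φ0→fog] = [17, 14, 11, 11]
r5 m[φ0→rain] = [6, 8, 6, 9]
r5 m[φ1→ice] = [0, 5, 1, 6]
r5 m[φ1→sun] = [19, 13, 19, 14]
r5 m[φ2→ice] = [6, 4, 8, 4]
r5 m[φ2→wet] = [12, 13, 10, 15]
r5 m[φ3→fog] = [3, 0, 4, 2]
r5 m[φ4→sun] = [4, 0, 5, 2]
r5 m[φ5→ice] = [0, 0, 4, 9]
r5 m[φ6→rain] = [4, 3, 5, 9]
r5 m[φ7→wet] = [8, 4, 3, 6]
r5 m[φ8→rain] = [4, 2, 6, 6]
r5 m[ice→φ0] = [6, 9, 13, 19]
r5 m[ice→φ1] = [13, 12, 20, 24]
r5 m[ice→φ2] = [7, 13, 13, 26]
r5 m[ice→φ5] = [13, 17, 17, 21]
r5 m[fog→φ0] = [3, 0, 4, 2]
r5 m[fog→φ3] = [12, 11, 8, 8]
r5 m[sun→φ1] = [4, 0, 5, 2]
r5 m[sun→φ4] = [8, 3, 8, 4]
r5 m[rain→φ0] = [8, 5, 11, 15]
r5 m[rain→φ6] = [7, 7, 9, 12]
r5 m[rain→φ8] = [7, 8, 8, 15]
r5 m[wet→φ2] = [8, 4, 3, 6]
r5 m[wet→φ7] = [5, 6, 3, 8]
r6 m[φ0→ice] = [7, 8, 8, 11]
r6 m[φ0→fog] = [17, 14, 11, 11]
r6 m[φ0→rain] = [6, 8, 6, 9]
r6 m[φ1→ice] = [0, 5, 1, 6]
r6 m[φ1→sun] = [19, 13, 19, 14]
r6 m[φ2→ice] = [6, 4, 8, 4]
r6 m[φ2→wet] = [12, 13, 10, 15]
r6 m[φ3→fog] = [3, 0, 4, 2]
r6 m[φ4→sun] = [4, 0, 5, 2]
r6 m[φ5→ice] = [0, 0, 4, 9]
r6 m[φ6→rain] = [4, 3, 5, 9]
r6 m[φ7→wet] = [8, 4, 3, 6]
r6 m[φ8→rain] = [4, 2, 6, 6]
r6 m[ice→φ0] = [6, 9, 13, 19]
r6 m[ice→φ1] = [13, 12, 20, 24]
r6 m[ice→φ2] = [7, 13, 13, 26]
r6 m[ice→φ5] = [13, 17, 17, 21]
r6 m[fog→φ0] = [3, 0, 4, 2]
r6 m[fog→φ3] = [17, 14, 11, 11]
r6 m[sun→φ1] = [4, 0, 5, 2]
r6 m[sun→φ4] = [19, 13, 19, 14]
r6 m[rain→φ0] = [8, 5, 11, 15]
r6 m[rain→φ6] = [10, 10, 12, 15]
r6 m[rain→φ8] = [10, 11, 11, 18]
r6 m[wet→φ2] = [8, 4, 3, 6]
r6 m[wet→φ7] = [12, 13, 10, 15]
r7 m[φ0→ice] = [7, 8, 8, 11]
r7 m[φ0→fog] = [17, 14, 11, 11]
r7 m[φ0→rain] = [6, 8, 6, 9]
r7 m[φ1→ice] = [0, 5, 1, 6]
r7 m[φ1→sun] = [19, 13, 19, 14]
r7 m[φ2→ice] = [6, 4, 8, 4]
r7 m[φ2→wet] = [12, 13, 10, 15]
r7 m[φ3→fog] = [3, 0, 4, 2]
r7 m[φ4→sun] = [4, 0, 5, 2]
r7 m[φ5→ice] = [0, 0, 4, 9]
r7 m[φ6→rain] = [4, 3, 5, 9]
r7 m[φ7→wet] = [8, 4, 3, 6]
r7 m[φ8→rain] = [4, 2, 6, 6]
r7 m[ice→φ0] = [6, 9, 13, 19]
r7 m[ice→φ1] = [13, 12, 20, 24]
r7 m[ice→φ2] = [7, 13, 13, 26]
r7 m[ice→φ5] = [13, 17, 17, 21]
r7 m[fog→φ0] = [3, 0, 4, 2]
r7 m[fog→φ3] = [17, 14, 11, 11]
r7 m[sun→φ1] = [4, 0, 5, 2]
r7 m[sun→φ4] = [19, 13, 19, 14]
r7 m[rain→φ0] = [8, 5, 11, 15]
r7 m[rain→φ6] = [10, 10, 12, 15]
r7 m[rain→φ8] = [10, 11, 11, 18]
r7 m[wet→φ2] = [8, 4, 3, 6]
r7 m[wet→φ7] = [12, 13, 10, 15]
fixed point reached at round 7
b[rain] = ⊗ incoming = [14, 13, 17, 24]

b[rain] = [14, 13, 17, 24]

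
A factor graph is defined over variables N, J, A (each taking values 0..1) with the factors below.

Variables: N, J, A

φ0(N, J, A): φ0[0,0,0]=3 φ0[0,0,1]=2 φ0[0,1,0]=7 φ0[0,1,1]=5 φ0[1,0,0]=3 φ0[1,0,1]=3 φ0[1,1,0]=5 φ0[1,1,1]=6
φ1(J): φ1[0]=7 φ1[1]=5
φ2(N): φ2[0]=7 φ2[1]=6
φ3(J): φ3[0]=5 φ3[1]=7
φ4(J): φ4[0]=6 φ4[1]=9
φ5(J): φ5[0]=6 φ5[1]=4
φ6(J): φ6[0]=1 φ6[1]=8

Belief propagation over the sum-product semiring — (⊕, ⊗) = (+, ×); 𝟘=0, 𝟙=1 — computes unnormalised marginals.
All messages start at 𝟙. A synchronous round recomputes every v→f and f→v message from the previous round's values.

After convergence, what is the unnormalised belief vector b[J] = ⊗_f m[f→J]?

b[J] = [89460, 1512000]

init: all messages = 𝟙 over 2 values
r1 m[φ0→N] = [17, 17]
r1 m[φ0→J] = [11, 23]
r1 m[φ0→A] = [18, 16]
r1 m[φ1→J] = [7, 5]
r1 m[φ2→N] = [7, 6]
r1 m[φ3→J] = [5, 7]
r1 m[φ4→J] = [6, 9]
r1 m[φ5→J] = [6, 4]
r1 m[φ6→J] = [1, 8]
r1 m[N→φ0] = [1, 1]
r1 m[N→φ2] = [1, 1]
r1 m[J→φ0] = [1, 1]
r1 m[J→φ1] = [1, 1]
r1 m[J→φ3] = [1, 1]
r1 m[J→φ4] = [1, 1]
r1 m[J→φ5] = [1, 1]
r1 m[J→φ6] = [1, 1]
r1 m[A→φ0] = [1, 1]
r2 m[φ0→N] = [17, 17]
r2 m[φ0→J] = [11, 23]
r2 m[φ0→A] = [18, 16]
r2 m[φ1→J] = [7, 5]
r2 m[φ2→N] = [7, 6]
r2 m[φ3→J] = [5, 7]
r2 m[φ4→J] = [6, 9]
r2 m[φ5→J] = [6, 4]
r2 m[φ6→J] = [1, 8]
r2 m[N→φ0] = [7, 6]
r2 m[N→φ2] = [17, 17]
r2 m[J→φ0] = [1260, 10080]
r2 m[J→φ1] = [1980, 46368]
r2 m[J→φ3] = [2772, 33120]
r2 m[J→φ4] = [2310, 25760]
r2 m[J→φ5] = [2310, 57960]
r2 m[J→φ6] = [13860, 28980]
r2 m[A→φ0] = [1, 1]
r3 m[φ0→N] = [127260, 118440]
r3 m[φ0→J] = [71, 150]
r3 m[φ0→A] = [845460, 756000]
r3 m[φ1→J] = [7, 5]
r3 m[φ2→N] = [7, 6]
r3 m[φ3→J] = [5, 7]
r3 m[φ4→J] = [6, 9]
r3 m[φ5→J] = [6, 4]
r3 m[φ6→J] = [1, 8]
r3 m[N→φ0] = [7, 6]
r3 m[N→φ2] = [17, 17]
r3 m[J→φ0] = [1260, 10080]
r3 m[J→φ1] = [1980, 46368]
r3 m[J→φ3] = [2772, 33120]
r3 m[J→φ4] = [2310, 25760]
r3 m[J→φ5] = [2310, 57960]
r3 m[J→φ6] = [13860, 28980]
r3 m[A→φ0] = [1, 1]
r4 m[φ0→N] = [127260, 118440]
r4 m[φ0→J] = [71, 150]
r4 m[φ0→A] = [845460, 756000]
r4 m[φ1→J] = [7, 5]
r4 m[φ2→N] = [7, 6]
r4 m[φ3→J] = [5, 7]
r4 m[φ4→J] = [6, 9]
r4 m[φ5→J] = [6, 4]
r4 m[φ6→J] = [1, 8]
r4 m[N→φ0] = [7, 6]
r4 m[N→φ2] = [127260, 118440]
r4 m[J→φ0] = [1260, 10080]
r4 m[J→φ1] = [12780, 302400]
r4 m[J→φ3] = [17892, 216000]
r4 m[J→φ4] = [14910, 168000]
r4 m[J→φ5] = [14910, 378000]
r4 m[J→φ6] = [89460, 189000]
r4 m[A→φ0] = [1, 1]
r5 m[φ0→N] = [127260, 118440]
r5 m[φ0→J] = [71, 150]
r5 m[φ0→A] = [845460, 756000]
r5 m[φ1→J] = [7, 5]
r5 m[φ2→N] = [7, 6]
r5 m[φ3→J] = [5, 7]
r5 m[φ4→J] = [6, 9]
r5 m[φ5→J] = [6, 4]
r5 m[φ6→J] = [1, 8]
r5 m[N→φ0] = [7, 6]
r5 m[N→φ2] = [127260, 118440]
r5 m[J→φ0] = [1260, 10080]
r5 m[J→φ1] = [12780, 302400]
r5 m[J→φ3] = [17892, 216000]
r5 m[J→φ4] = [14910, 168000]
r5 m[J→φ5] = [14910, 378000]
r5 m[J→φ6] = [89460, 189000]
r5 m[A→φ0] = [1, 1]
fixed point reached at round 5
b[J] = ⊗ incoming = [89460, 1512000]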